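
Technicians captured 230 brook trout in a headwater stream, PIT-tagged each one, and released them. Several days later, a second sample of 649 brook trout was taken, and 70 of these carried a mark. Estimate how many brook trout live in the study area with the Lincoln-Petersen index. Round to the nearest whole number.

N = (230 × 649) / 70 = 149270 / 70 ≈ 2132.4 → 2132

N ≈ 2132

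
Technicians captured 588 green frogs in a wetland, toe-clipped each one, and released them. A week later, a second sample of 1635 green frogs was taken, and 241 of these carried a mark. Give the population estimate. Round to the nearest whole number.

N ≈ 3989

N = (588 × 1635) / 241 = 961380 / 241 ≈ 3989.1 → 3989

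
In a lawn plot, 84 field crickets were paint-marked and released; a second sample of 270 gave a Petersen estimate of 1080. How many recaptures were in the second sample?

R = 21

From N = M·C/R: R = M·C / N = 84·270 / 1080 = 22680 / 1080 = 21.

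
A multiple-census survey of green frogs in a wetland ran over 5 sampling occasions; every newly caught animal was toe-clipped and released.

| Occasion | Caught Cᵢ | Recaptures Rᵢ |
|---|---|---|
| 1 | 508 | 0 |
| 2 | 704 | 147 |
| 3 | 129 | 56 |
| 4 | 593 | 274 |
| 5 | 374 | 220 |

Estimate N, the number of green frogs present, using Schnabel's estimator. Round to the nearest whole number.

N ≈ 2460

Marked at large before each occasion: Mᵢ = Σⱼ<ᵢ (Cⱼ − Rⱼ) → M1=0, M2=508, M3=1065, M4=1138, M5=1457
Σ MᵢCᵢ = 0·508 + 508·704 + 1065·129 + 1138·593 + 1457·374 = 0 + 357632 + 137385 + 674834 + 544918 = 1714769
Σ Rᵢ = 0 + 147 + 56 + 274 + 220 = 697
N̂ = 1714769 / 697 ≈ 2460.2 → 2460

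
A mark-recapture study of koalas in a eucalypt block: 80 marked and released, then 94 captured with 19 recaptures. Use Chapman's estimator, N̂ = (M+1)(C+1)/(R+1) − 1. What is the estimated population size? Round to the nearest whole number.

N̂ = (80+1)(94+1)/(19+1) − 1 = 81·95/20 − 1
= 7695/20 − 1 ≈ 384.8 − 1 ≈ 383.8 → 384

N ≈ 384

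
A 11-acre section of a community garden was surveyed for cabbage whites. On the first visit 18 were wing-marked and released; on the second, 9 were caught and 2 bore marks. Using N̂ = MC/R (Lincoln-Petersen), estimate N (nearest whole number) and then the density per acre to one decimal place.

N̂ = 18·9/2 = 162/2 = 81
Density = N̂ / area = 81 / 11 ≈ 7.36 → 7.4 per acre

density ≈ 7.4 cabbage whites per acre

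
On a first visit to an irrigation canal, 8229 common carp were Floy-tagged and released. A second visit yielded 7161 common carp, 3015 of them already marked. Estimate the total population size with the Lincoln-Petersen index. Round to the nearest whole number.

N ≈ 19,545

Lincoln-Petersen assumes M/N = R/C, so N = M·C / R.
N = (8229 × 7161) / 3015 = 58927869 / 3015 ≈ 19544.9 → 19545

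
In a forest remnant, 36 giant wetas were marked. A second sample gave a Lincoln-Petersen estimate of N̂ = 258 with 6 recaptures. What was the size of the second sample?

From N = M·C/R: C = N·R / M = 258·6 / 36 = 1548 / 36 = 43.

C = 43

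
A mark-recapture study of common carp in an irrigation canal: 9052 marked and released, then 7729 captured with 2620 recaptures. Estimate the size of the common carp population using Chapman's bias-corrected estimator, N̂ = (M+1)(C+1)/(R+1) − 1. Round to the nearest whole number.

N ≈ 26,699

N̂ = (9052+1)(7729+1)/(2620+1) − 1 = 9053·7730/2621 − 1
= 69979690/2621 − 1 ≈ 26699.6 − 1 ≈ 26698.6 → 26699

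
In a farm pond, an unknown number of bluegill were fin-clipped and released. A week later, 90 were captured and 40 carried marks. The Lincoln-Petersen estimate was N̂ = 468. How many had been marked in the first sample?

M = 208

From N = M·C/R: M = N·R / C = 468·40 / 90 = 18720 / 90 = 208.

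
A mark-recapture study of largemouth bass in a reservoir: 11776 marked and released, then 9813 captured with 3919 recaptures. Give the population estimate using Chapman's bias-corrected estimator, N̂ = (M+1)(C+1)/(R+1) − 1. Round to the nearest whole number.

N ≈ 29,484

N̂ = (11776+1)(9813+1)/(3919+1) − 1 = 11777·9814/3920 − 1
= 115579478/3920 − 1 ≈ 29484.6 − 1 ≈ 29483.6 → 29484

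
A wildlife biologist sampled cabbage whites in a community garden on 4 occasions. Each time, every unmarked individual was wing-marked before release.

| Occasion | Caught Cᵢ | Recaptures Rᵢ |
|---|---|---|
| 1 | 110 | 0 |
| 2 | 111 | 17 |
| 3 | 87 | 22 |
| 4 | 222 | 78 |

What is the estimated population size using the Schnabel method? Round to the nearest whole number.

N ≈ 766

Marked at large before each occasion: Mᵢ = Σⱼ<ᵢ (Cⱼ − Rⱼ) → M1=0, M2=110, M3=204, M4=269
Σ MᵢCᵢ = 0·110 + 110·111 + 204·87 + 269·222 = 0 + 12210 + 17748 + 59718 = 89676
Σ Rᵢ = 0 + 17 + 22 + 78 = 117
N̂ = 89676 / 117 ≈ 766.46 → 766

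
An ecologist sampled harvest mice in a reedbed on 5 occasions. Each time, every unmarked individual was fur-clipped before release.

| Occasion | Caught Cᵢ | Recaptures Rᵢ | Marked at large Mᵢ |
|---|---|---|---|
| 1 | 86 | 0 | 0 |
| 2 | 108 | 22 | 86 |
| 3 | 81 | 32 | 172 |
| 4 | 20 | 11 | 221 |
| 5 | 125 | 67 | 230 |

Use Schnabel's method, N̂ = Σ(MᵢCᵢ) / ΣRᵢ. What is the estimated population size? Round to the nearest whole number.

N ≈ 427

Σ MᵢCᵢ = 0·86 + 86·108 + 172·81 + 221·20 + 230·125 = 0 + 9288 + 13932 + 4420 + 28750 = 56390
Σ Rᵢ = 0 + 22 + 32 + 11 + 67 = 132
N̂ = 56390 / 132 ≈ 427.2 → 427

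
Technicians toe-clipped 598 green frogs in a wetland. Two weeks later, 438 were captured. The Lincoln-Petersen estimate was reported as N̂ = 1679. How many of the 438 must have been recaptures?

From N = M·C/R: R = M·C / N = 598·438 / 1679 = 261924 / 1679 = 156.

R = 156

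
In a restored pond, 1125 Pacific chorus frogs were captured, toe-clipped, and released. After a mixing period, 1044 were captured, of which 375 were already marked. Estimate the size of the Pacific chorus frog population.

N = 3132

Lincoln-Petersen assumes M/N = R/C, so N = M·C / R.
N = (1125 × 1044) / 375 = 1174500 / 375 = 3132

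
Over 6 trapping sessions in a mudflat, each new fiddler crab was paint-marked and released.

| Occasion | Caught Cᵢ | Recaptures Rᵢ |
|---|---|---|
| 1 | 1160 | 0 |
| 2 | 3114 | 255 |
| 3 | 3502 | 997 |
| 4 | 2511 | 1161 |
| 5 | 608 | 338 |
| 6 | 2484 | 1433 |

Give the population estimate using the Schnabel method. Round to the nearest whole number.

N ≈ 14,122

Marked at large before each occasion: Mᵢ = Σⱼ<ᵢ (Cⱼ − Rⱼ) → M1=0, M2=1160, M3=4019, M4=6524, M5=7874, M6=8144
Σ MᵢCᵢ = 0·1160 + 1160·3114 + 4019·3502 + 6524·2511 + 7874·608 + 8144·2484 = 0 + 3612240 + 14074538 + 16381764 + 4787392 + 20229696 = 59085630
Σ Rᵢ = 0 + 255 + 997 + 1161 + 338 + 1433 = 4184
N̂ = 59085630 / 4184 ≈ 14121.8 → 14122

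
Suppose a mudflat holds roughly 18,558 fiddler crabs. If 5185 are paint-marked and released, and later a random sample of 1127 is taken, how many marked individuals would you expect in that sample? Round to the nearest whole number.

expected recaptures ≈ 315

Expected recaptures E[R] = M·C / N.
E[R] = 5185 × 1127 / 18558 = 5843495 / 18558 ≈ 314.9 → 315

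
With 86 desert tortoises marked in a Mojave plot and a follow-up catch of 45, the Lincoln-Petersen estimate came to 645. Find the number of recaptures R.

R = 6

From N = M·C/R: R = M·C / N = 86·45 / 645 = 3870 / 645 = 6.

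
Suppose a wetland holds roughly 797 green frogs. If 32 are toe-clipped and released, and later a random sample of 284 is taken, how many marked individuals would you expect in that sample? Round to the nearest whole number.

The marked fraction of the population is 32/797, so in a sample of 284 expect C·(M/N) marked.
E[R] = 32 × 284 / 797 = 9088 / 797 ≈ 11.4 → 11

expected recaptures ≈ 11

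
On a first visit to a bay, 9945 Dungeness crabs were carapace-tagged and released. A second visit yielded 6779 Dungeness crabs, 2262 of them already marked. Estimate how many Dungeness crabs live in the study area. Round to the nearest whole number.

N ≈ 29,804

N = (9945 × 6779) / 2262 = 67417155 / 2262 ≈ 29804.2 → 29804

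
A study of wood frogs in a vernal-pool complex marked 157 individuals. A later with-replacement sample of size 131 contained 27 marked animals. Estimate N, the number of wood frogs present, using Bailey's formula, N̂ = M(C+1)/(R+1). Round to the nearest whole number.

N ≈ 740

N̂ = 157·(131+1)/(27+1) = 157·132/28 = 20724/28 ≈ 740.1 → 740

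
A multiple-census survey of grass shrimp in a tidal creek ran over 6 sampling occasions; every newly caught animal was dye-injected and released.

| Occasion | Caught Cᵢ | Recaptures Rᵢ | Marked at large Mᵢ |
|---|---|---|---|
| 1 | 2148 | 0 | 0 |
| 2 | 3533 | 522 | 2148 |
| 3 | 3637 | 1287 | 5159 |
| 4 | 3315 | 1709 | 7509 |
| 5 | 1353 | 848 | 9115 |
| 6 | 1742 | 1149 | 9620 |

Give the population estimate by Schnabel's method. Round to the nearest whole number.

N ≈ 14,567

Σ MᵢCᵢ = 0·2148 + 2148·3533 + 5159·3637 + 7509·3315 + 9115·1353 + 9620·1742 = 0 + 7588884 + 18763283 + 24892335 + 12332595 + 16758040 = 80335137
Σ Rᵢ = 0 + 522 + 1287 + 1709 + 848 + 1149 = 5515
N̂ = 80335137 / 5515 ≈ 14566.7 → 14567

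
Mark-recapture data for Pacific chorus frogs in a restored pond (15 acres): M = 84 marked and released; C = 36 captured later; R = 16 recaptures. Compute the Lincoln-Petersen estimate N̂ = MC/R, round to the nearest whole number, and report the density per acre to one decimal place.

N̂ = 84·36/16 = 3024/16 = 189
Density = N̂ / area = 189 / 15 ≈ 12.60 → 12.6 per acre

density ≈ 12.6 Pacific chorus frogs per acre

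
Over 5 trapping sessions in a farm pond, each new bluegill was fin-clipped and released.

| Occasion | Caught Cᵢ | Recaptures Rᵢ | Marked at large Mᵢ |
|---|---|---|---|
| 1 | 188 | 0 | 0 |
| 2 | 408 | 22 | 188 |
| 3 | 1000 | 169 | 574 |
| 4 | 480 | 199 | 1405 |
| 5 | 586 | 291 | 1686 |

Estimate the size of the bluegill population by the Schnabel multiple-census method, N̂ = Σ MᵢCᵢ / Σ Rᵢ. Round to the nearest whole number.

Σ MᵢCᵢ = 0·188 + 188·408 + 574·1000 + 1405·480 + 1686·586 = 0 + 76704 + 574000 + 674400 + 987996 = 2313100
Σ Rᵢ = 0 + 22 + 169 + 199 + 291 = 681
N̂ = 2313100 / 681 ≈ 3396.6 → 3397

N ≈ 3397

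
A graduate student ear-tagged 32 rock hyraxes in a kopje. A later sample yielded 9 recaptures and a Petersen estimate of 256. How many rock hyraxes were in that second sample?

From N = M·C/R: C = N·R / M = 256·9 / 32 = 2304 / 32 = 72.

C = 72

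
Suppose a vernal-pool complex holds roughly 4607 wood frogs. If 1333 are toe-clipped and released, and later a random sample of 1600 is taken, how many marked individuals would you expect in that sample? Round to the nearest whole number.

The marked fraction of the population is 1333/4607, so in a sample of 1600 expect C·(M/N) marked.
E[R] = 1333 × 1600 / 4607 = 2132800 / 4607 ≈ 462.9 → 463

expected recaptures ≈ 463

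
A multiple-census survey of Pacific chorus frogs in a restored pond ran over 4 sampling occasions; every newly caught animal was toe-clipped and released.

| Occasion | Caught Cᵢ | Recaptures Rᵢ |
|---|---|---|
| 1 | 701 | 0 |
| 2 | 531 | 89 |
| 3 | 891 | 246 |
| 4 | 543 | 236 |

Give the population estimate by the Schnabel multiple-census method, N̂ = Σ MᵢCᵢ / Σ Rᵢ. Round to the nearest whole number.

Marked at large before each occasion: Mᵢ = Σⱼ<ᵢ (Cⱼ − Rⱼ) → M1=0, M2=701, M3=1143, M4=1788
Σ MᵢCᵢ = 0·701 + 701·531 + 1143·891 + 1788·543 = 0 + 372231 + 1018413 + 970884 = 2361528
Σ Rᵢ = 0 + 89 + 246 + 236 = 571
N̂ = 2361528 / 571 ≈ 4135.8 → 4136

N ≈ 4136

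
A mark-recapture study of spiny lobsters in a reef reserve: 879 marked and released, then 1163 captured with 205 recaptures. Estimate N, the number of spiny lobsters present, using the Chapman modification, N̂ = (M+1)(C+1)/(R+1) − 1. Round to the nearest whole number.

N ≈ 4971

N̂ = (879+1)(1163+1)/(205+1) − 1 = 880·1164/206 − 1
= 1024320/206 − 1 ≈ 4972.4 − 1 ≈ 4971.4 → 4971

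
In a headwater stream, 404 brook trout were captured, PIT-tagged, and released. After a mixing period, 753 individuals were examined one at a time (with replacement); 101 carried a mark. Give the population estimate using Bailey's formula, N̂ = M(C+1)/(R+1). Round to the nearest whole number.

N̂ = 404·(753+1)/(101+1) = 404·754/102 = 304616/102 ≈ 2986.4 → 2986

N ≈ 2986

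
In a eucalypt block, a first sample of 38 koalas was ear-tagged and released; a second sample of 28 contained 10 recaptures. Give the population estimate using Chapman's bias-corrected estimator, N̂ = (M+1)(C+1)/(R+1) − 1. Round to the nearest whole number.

N̂ = (38+1)(28+1)/(10+1) − 1 = 39·29/11 − 1
= 1131/11 − 1 ≈ 102.8 − 1 ≈ 101.8 → 102

N ≈ 102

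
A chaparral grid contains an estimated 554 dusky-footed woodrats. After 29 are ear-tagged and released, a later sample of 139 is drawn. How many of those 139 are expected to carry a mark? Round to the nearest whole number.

expected recaptures ≈ 7

The marked fraction of the population is 29/554, so in a sample of 139 expect C·(M/N) marked.
E[R] = 29 × 139 / 554 = 4031 / 554 ≈ 7.3 → 7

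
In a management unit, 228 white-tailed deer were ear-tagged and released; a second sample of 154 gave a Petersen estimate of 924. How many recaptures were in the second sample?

R = 38

From N = M·C/R: R = M·C / N = 228·154 / 924 = 35112 / 924 = 38.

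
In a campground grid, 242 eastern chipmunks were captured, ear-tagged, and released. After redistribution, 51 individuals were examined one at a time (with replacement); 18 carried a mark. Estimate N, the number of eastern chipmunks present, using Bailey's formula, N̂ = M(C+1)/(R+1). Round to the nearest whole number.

N̂ = 242·(51+1)/(18+1) = 242·52/19 = 12584/19 ≈ 662.3 → 662

N ≈ 662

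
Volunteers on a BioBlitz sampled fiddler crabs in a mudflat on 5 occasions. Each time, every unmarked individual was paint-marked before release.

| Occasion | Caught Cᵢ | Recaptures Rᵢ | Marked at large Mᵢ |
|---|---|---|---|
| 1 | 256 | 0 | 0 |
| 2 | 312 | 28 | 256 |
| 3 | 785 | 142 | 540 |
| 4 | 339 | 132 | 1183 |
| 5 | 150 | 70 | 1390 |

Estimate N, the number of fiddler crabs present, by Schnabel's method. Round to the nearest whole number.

Σ MᵢCᵢ = 0·256 + 256·312 + 540·785 + 1183·339 + 1390·150 = 0 + 79872 + 423900 + 401037 + 208500 = 1113309
Σ Rᵢ = 0 + 28 + 142 + 132 + 70 = 372
N̂ = 1113309 / 372 ≈ 2992.8 → 2993

N ≈ 2993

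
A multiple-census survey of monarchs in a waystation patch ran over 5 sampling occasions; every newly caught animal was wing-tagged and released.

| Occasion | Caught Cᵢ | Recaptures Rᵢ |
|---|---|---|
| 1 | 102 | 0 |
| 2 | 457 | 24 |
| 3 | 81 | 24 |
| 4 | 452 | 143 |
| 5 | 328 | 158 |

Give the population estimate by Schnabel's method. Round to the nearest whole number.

Marked at large before each occasion: Mᵢ = Σⱼ<ᵢ (Cⱼ − Rⱼ) → M1=0, M2=102, M3=535, M4=592, M5=901
Σ MᵢCᵢ = 0·102 + 102·457 + 535·81 + 592·452 + 901·328 = 0 + 46614 + 43335 + 267584 + 295528 = 653061
Σ Rᵢ = 0 + 24 + 24 + 143 + 158 = 349
N̂ = 653061 / 349 ≈ 1871.2 → 1871

N ≈ 1871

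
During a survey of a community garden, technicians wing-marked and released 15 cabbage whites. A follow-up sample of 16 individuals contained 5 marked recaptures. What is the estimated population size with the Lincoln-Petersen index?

N = (15 × 16) / 5 = 240 / 5 = 48

N = 48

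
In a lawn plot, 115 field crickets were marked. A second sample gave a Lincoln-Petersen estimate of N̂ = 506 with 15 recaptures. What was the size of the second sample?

From N = M·C/R: C = N·R / M = 506·15 / 115 = 7590 / 115 = 66.

C = 66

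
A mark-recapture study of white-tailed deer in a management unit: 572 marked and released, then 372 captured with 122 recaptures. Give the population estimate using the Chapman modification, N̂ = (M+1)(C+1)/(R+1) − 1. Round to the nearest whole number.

N ≈ 1737

N̂ = (572+1)(372+1)/(122+1) − 1 = 573·373/123 − 1
= 213729/123 − 1 ≈ 1737.6 − 1 ≈ 1736.6 → 1737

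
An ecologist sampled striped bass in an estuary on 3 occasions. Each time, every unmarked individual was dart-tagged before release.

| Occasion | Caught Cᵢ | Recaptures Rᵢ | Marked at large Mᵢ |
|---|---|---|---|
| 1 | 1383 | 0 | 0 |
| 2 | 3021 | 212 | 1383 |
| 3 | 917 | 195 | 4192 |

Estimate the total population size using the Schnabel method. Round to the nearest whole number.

N ≈ 19,710

Σ MᵢCᵢ = 0·1383 + 1383·3021 + 4192·917 = 0 + 4178043 + 3844064 = 8022107
Σ Rᵢ = 0 + 212 + 195 = 407
N̂ = 8022107 / 407 ≈ 19710.3 → 19710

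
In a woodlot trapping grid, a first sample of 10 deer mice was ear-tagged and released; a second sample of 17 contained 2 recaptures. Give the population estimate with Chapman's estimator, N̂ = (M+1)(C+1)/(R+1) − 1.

N = 65

N̂ = (10+1)(17+1)/(2+1) − 1 = 11·18/3 − 1
= 198/3 − 1 = 66 − 1 = 65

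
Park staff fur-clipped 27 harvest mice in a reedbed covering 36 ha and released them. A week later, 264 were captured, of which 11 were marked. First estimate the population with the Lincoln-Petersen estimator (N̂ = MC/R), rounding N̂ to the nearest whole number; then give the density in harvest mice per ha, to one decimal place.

N̂ = 27·264/11 = 7128/11 = 648
Density = N̂ / area = 648 / 36 = 18.0 per ha

density ≈ 18.0 harvest mice per ha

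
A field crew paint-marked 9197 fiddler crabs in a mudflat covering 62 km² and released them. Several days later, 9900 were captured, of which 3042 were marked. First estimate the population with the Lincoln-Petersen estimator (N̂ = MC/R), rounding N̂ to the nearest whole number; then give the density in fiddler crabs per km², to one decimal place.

N̂ = 9197·9900/3042 = 91050300/3042 ≈ 29931.1 → 29931
Density = N̂ / area = 29931 / 62 ≈ 482.76 → 482.8 per km²

density ≈ 482.8 fiddler crabs per km²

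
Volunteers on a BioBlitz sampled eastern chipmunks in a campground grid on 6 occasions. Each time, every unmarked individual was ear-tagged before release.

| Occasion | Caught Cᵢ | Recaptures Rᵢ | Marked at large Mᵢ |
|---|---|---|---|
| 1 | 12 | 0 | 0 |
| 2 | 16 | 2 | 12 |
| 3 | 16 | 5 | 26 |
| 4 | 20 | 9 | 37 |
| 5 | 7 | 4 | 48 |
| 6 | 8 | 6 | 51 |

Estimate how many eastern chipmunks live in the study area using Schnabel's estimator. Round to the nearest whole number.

N ≈ 80

Σ MᵢCᵢ = 0·12 + 12·16 + 26·16 + 37·20 + 48·7 + 51·8 = 0 + 192 + 416 + 740 + 336 + 408 = 2092
Σ Rᵢ = 0 + 2 + 5 + 9 + 4 + 6 = 26
N̂ = 2092 / 26 ≈ 80.46 → 80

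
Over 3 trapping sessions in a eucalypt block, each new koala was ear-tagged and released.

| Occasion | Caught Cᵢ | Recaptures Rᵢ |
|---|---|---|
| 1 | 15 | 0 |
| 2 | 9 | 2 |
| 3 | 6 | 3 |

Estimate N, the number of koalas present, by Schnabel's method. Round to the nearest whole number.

N ≈ 53

Marked at large before each occasion: Mᵢ = Σⱼ<ᵢ (Cⱼ − Rⱼ) → M1=0, M2=15, M3=22
Σ MᵢCᵢ = 0·15 + 15·9 + 22·6 = 0 + 135 + 132 = 267
Σ Rᵢ = 0 + 2 + 3 = 5
N̂ = 267 / 5 ≈ 53.4 → 53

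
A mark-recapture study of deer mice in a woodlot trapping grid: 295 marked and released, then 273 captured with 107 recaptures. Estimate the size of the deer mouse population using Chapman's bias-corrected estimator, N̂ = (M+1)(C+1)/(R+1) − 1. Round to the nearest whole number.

N ≈ 750

N̂ = (295+1)(273+1)/(107+1) − 1 = 296·274/108 − 1
= 81104/108 − 1 ≈ 751.0 − 1 ≈ 750.0 → 750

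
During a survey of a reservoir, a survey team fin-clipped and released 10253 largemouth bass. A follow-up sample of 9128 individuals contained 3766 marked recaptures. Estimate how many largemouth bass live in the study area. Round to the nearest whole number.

The marked fraction in the recapture sample should equal the marked fraction in the population: 3766/9128 = 10253/N.
N = (10253 × 9128) / 3766 = 93589384 / 3766 ≈ 24851.1 → 24851

N ≈ 24,851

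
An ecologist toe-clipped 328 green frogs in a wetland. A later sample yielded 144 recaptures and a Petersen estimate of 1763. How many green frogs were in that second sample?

From N = M·C/R: C = N·R / M = 1763·144 / 328 = 253872 / 328 = 774.

C = 774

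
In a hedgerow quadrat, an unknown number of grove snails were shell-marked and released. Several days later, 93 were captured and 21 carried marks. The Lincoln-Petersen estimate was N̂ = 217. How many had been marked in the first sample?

M = 49

From N = M·C/R: M = N·R / C = 217·21 / 93 = 4557 / 93 = 49.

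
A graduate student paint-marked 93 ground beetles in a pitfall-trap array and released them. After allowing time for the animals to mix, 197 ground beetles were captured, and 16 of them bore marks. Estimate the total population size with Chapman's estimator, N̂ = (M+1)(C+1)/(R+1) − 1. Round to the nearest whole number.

N̂ = (93+1)(197+1)/(16+1) − 1 = 94·198/17 − 1
= 18612/17 − 1 ≈ 1094.8 − 1 ≈ 1093.8 → 1094

N ≈ 1094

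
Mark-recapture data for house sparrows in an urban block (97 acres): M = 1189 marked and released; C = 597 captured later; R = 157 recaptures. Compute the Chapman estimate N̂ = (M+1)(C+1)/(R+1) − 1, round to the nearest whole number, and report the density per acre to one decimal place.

N̂ = 1190·598/158 − 1 = 711620/158 − 1 ≈ 4502.9 → 4503
Density = N̂ / area = 4503 / 97 ≈ 46.42 → 46.4 per acre

density ≈ 46.4 house sparrows per acre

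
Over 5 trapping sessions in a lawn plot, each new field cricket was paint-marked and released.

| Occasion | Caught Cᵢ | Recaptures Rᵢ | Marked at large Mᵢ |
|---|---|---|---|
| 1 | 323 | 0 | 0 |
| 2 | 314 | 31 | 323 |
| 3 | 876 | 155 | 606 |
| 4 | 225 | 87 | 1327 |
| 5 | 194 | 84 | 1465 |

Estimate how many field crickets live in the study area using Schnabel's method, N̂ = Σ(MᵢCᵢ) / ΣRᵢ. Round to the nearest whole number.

N ≈ 3404

Σ MᵢCᵢ = 0·323 + 323·314 + 606·876 + 1327·225 + 1465·194 = 0 + 101422 + 530856 + 298575 + 284210 = 1215063
Σ Rᵢ = 0 + 31 + 155 + 87 + 84 = 357
N̂ = 1215063 / 357 ≈ 3403.5 → 3404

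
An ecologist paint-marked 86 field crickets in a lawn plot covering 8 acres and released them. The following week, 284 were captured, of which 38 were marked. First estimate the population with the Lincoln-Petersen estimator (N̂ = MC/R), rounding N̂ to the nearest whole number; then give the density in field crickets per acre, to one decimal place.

density ≈ 80.4 field crickets per acre

N̂ = 86·284/38 = 24424/38 ≈ 642.7 → 643
Density = N̂ / area = 643 / 8 ≈ 80.38 → 80.4 per acre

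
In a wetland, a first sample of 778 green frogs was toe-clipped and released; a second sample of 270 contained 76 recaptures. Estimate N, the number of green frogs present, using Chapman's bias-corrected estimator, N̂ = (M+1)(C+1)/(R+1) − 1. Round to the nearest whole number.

N̂ = (778+1)(270+1)/(76+1) − 1 = 779·271/77 − 1
= 211109/77 − 1 ≈ 2741.7 − 1 ≈ 2740.7 → 2741

N ≈ 2741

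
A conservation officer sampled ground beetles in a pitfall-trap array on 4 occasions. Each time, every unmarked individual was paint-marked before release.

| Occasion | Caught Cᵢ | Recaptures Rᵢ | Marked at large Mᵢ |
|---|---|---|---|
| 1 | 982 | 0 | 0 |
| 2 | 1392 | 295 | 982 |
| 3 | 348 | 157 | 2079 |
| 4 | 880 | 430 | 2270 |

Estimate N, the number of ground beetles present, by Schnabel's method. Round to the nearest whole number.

N ≈ 4635

Σ MᵢCᵢ = 0·982 + 982·1392 + 2079·348 + 2270·880 = 0 + 1366944 + 723492 + 1997600 = 4088036
Σ Rᵢ = 0 + 295 + 157 + 430 = 882
N̂ = 4088036 / 882 ≈ 4635.0 → 4635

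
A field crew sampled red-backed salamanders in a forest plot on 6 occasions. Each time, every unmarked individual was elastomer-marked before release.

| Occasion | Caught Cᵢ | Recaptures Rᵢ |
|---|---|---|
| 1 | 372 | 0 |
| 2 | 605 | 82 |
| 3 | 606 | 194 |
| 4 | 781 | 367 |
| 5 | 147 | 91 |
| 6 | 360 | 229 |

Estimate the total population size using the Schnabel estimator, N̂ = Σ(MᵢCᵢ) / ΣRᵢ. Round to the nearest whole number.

N ≈ 2784

Marked at large before each occasion: Mᵢ = Σⱼ<ᵢ (Cⱼ − Rⱼ) → M1=0, M2=372, M3=895, M4=1307, M5=1721, M6=1777
Σ MᵢCᵢ = 0·372 + 372·605 + 895·606 + 1307·781 + 1721·147 + 1777·360 = 0 + 225060 + 542370 + 1020767 + 252987 + 639720 = 2680904
Σ Rᵢ = 0 + 82 + 194 + 367 + 91 + 229 = 963
N̂ = 2680904 / 963 ≈ 2783.9 → 2784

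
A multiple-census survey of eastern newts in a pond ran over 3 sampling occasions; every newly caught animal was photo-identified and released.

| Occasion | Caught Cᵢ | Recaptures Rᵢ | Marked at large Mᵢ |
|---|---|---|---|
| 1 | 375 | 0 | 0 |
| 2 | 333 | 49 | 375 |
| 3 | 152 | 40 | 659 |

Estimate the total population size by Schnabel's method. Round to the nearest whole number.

Σ MᵢCᵢ = 0·375 + 375·333 + 659·152 = 0 + 124875 + 100168 = 225043
Σ Rᵢ = 0 + 49 + 40 = 89
N̂ = 225043 / 89 ≈ 2528.6 → 2529

N ≈ 2529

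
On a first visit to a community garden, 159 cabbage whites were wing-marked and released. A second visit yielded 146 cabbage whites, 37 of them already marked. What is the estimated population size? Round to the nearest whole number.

Lincoln-Petersen assumes M/N = R/C, so N = M·C / R.
N = (159 × 146) / 37 = 23214 / 37 ≈ 627.4 → 627

N ≈ 627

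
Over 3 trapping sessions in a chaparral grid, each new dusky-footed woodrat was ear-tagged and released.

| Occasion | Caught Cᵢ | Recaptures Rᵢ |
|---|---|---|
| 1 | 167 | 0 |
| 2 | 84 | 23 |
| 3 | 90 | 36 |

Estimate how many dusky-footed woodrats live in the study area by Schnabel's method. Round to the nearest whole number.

N ≈ 586

Marked at large before each occasion: Mᵢ = Σⱼ<ᵢ (Cⱼ − Rⱼ) → M1=0, M2=167, M3=228
Σ MᵢCᵢ = 0·167 + 167·84 + 228·90 = 0 + 14028 + 20520 = 34548
Σ Rᵢ = 0 + 23 + 36 = 59
N̂ = 34548 / 59 ≈ 585.6 → 586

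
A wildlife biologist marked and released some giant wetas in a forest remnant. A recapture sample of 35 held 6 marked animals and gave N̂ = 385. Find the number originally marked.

From N = M·C/R: M = N·R / C = 385·6 / 35 = 2310 / 35 = 66.

M = 66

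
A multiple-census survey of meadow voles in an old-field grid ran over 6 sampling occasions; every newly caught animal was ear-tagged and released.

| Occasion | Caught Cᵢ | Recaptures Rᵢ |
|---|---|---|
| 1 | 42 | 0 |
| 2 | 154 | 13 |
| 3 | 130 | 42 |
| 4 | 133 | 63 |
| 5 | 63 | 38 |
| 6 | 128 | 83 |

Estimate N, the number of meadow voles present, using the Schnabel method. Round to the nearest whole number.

N ≈ 563

Marked at large before each occasion: Mᵢ = Σⱼ<ᵢ (Cⱼ − Rⱼ) → M1=0, M2=42, M3=183, M4=271, M5=341, M6=366
Σ MᵢCᵢ = 0·42 + 42·154 + 183·130 + 271·133 + 341·63 + 366·128 = 0 + 6468 + 23790 + 36043 + 21483 + 46848 = 134632
Σ Rᵢ = 0 + 13 + 42 + 63 + 38 + 83 = 239
N̂ = 134632 / 239 ≈ 563.3 → 563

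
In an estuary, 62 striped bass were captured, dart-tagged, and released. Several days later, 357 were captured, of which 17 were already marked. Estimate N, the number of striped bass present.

N = 1302

N = (62 × 357) / 17 = 22134 / 17 = 1302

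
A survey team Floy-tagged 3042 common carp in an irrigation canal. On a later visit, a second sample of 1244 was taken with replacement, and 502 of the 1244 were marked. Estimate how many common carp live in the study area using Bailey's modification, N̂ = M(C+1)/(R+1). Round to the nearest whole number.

N̂ = 3042·(1244+1)/(502+1) = 3042·1245/503 = 3787290/503 ≈ 7529.4 → 7529

N ≈ 7529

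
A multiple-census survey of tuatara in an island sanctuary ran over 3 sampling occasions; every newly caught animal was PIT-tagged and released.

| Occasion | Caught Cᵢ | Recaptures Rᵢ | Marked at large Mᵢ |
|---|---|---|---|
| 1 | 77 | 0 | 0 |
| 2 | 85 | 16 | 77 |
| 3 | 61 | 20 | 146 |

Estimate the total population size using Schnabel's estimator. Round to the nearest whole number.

N ≈ 429

Σ MᵢCᵢ = 0·77 + 77·85 + 146·61 = 0 + 6545 + 8906 = 15451
Σ Rᵢ = 0 + 16 + 20 = 36
N̂ = 15451 / 36 ≈ 429.2 → 429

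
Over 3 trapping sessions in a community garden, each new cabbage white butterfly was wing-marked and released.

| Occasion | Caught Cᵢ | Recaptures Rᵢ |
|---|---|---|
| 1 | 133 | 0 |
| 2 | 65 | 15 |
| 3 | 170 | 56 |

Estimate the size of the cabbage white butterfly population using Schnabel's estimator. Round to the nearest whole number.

N ≈ 560

Marked at large before each occasion: Mᵢ = Σⱼ<ᵢ (Cⱼ − Rⱼ) → M1=0, M2=133, M3=183
Σ MᵢCᵢ = 0·133 + 133·65 + 183·170 = 0 + 8645 + 31110 = 39755
Σ Rᵢ = 0 + 15 + 56 = 71
N̂ = 39755 / 71 ≈ 559.9 → 560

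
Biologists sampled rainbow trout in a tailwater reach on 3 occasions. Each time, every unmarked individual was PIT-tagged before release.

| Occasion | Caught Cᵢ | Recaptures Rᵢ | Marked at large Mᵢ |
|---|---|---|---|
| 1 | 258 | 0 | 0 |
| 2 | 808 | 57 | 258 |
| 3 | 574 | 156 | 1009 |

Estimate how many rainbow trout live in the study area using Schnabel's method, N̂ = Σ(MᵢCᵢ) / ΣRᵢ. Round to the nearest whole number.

N ≈ 3698

Σ MᵢCᵢ = 0·258 + 258·808 + 1009·574 = 0 + 208464 + 579166 = 787630
Σ Rᵢ = 0 + 57 + 156 = 213
N̂ = 787630 / 213 ≈ 3697.8 → 3698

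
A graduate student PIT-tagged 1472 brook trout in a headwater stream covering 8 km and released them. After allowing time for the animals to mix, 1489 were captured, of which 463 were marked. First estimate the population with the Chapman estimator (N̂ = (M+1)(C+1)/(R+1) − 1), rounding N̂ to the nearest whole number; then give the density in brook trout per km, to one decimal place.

N̂ = 1473·1490/464 − 1 = 2194770/464 − 1 ≈ 4729.1 → 4729
Density = N̂ / area = 4729 / 8 ≈ 591.12 → 591.1 per km

density ≈ 591.1 brook trout per km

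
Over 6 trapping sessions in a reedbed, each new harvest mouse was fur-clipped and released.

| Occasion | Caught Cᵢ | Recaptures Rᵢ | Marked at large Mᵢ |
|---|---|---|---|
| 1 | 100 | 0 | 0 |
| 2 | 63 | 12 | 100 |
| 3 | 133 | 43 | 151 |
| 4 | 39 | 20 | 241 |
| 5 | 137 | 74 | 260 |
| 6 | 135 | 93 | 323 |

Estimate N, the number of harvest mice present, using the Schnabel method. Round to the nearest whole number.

Σ MᵢCᵢ = 0·100 + 100·63 + 151·133 + 241·39 + 260·137 + 323·135 = 0 + 6300 + 20083 + 9399 + 35620 + 43605 = 115007
Σ Rᵢ = 0 + 12 + 43 + 20 + 74 + 93 = 242
N̂ = 115007 / 242 ≈ 475.2 → 475

N ≈ 475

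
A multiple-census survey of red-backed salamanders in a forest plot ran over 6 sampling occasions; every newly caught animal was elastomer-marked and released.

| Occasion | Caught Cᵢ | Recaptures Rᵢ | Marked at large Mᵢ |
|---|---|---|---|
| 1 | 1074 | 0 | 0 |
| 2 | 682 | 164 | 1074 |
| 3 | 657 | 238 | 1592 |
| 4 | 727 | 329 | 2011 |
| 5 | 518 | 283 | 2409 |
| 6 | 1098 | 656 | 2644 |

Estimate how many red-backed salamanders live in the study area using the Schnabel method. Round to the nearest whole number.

Σ MᵢCᵢ = 0·1074 + 1074·682 + 1592·657 + 2011·727 + 2409·518 + 2644·1098 = 0 + 732468 + 1045944 + 1461997 + 1247862 + 2903112 = 7391383
Σ Rᵢ = 0 + 164 + 238 + 329 + 283 + 656 = 1670
N̂ = 7391383 / 1670 ≈ 4426.0 → 4426

N ≈ 4426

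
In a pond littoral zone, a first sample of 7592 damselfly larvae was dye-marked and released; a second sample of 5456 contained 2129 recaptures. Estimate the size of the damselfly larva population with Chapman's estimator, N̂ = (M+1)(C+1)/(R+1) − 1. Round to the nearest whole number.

N̂ = (7592+1)(5456+1)/(2129+1) − 1 = 7593·5457/2130 − 1
= 41435001/2130 − 1 ≈ 19453.1 − 1 ≈ 19452.1 → 19452

N ≈ 19,452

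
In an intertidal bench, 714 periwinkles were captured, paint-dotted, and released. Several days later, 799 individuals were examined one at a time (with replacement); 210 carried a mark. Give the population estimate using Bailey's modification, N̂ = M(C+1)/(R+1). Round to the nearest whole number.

N ≈ 2707

N̂ = 714·(799+1)/(210+1) = 714·800/211 = 571200/211 ≈ 2707.1 → 2707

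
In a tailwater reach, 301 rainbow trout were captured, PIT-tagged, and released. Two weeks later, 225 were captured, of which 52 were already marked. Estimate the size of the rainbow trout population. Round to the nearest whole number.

N = (301 × 225) / 52 = 67725 / 52 ≈ 1302.4 → 1302

N ≈ 1302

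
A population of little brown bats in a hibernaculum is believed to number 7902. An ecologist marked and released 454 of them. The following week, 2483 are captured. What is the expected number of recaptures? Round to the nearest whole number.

The marked fraction of the population is 454/7902, so in a sample of 2483 expect C·(M/N) marked.
E[R] = 454 × 2483 / 7902 = 1127282 / 7902 ≈ 142.7 → 143

expected recaptures ≈ 143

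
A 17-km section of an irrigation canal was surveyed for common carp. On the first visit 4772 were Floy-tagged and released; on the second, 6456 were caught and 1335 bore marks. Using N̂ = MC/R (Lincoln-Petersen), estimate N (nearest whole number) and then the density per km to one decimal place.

density ≈ 1357.5 common carp per km

N̂ = 4772·6456/1335 = 30808032/1335 ≈ 23077.2 → 23077
Density = N̂ / area = 23077 / 17 ≈ 1357.47 → 1357.5 per km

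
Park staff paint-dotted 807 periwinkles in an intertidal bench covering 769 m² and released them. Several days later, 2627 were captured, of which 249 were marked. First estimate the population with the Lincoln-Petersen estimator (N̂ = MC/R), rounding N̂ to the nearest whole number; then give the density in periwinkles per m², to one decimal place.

density ≈ 11.1 periwinkles per m²

N̂ = 807·2627/249 = 2119989/249 ≈ 8514.0 → 8514
Density = N̂ / area = 8514 / 769 ≈ 11.07 → 11.1 per m²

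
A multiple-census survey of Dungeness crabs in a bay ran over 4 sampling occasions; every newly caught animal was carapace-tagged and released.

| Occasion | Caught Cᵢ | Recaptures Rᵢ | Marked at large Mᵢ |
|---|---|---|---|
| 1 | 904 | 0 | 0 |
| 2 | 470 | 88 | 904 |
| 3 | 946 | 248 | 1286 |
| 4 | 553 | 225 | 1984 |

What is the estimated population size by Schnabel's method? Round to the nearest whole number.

Σ MᵢCᵢ = 0·904 + 904·470 + 1286·946 + 1984·553 = 0 + 424880 + 1216556 + 1097152 = 2738588
Σ Rᵢ = 0 + 88 + 248 + 225 = 561
N̂ = 2738588 / 561 ≈ 4881.6 → 4882

N ≈ 4882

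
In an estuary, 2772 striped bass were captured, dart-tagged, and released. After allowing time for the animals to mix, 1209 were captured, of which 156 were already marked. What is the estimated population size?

N = 21,483

If marked individuals mix randomly, R/C ≈ M/N, giving N ≈ M·C/R.
N = (2772 × 1209) / 156 = 3351348 / 156 = 21483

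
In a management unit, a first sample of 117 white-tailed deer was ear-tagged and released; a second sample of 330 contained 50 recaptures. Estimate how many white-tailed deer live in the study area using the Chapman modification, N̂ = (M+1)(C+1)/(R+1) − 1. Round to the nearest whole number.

N̂ = (117+1)(330+1)/(50+1) − 1 = 118·331/51 − 1
= 39058/51 − 1 ≈ 765.8 − 1 ≈ 764.8 → 765

N ≈ 765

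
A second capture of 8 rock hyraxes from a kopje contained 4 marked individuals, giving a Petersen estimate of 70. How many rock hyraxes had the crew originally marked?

From N = M·C/R: M = N·R / C = 70·4 / 8 = 280 / 8 = 35.

M = 35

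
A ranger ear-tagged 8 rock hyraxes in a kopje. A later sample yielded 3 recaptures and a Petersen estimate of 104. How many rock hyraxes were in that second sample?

C = 39

From N = M·C/R: C = N·R / M = 104·3 / 8 = 312 / 8 = 39.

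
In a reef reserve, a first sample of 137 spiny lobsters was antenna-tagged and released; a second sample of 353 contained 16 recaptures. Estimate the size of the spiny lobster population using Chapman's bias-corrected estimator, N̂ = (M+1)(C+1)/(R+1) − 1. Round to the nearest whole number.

N̂ = (137+1)(353+1)/(16+1) − 1 = 138·354/17 − 1
= 48852/17 − 1 ≈ 2873.6 − 1 ≈ 2872.6 → 2873

N ≈ 2873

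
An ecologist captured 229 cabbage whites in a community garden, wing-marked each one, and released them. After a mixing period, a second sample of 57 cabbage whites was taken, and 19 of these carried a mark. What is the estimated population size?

N = (229 × 57) / 19 = 13053 / 19 = 687

N = 687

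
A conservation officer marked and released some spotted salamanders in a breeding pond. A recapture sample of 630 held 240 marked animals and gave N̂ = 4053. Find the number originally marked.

M = 1544

From N = M·C/R: M = N·R / C = 4053·240 / 630 = 972720 / 630 = 1544.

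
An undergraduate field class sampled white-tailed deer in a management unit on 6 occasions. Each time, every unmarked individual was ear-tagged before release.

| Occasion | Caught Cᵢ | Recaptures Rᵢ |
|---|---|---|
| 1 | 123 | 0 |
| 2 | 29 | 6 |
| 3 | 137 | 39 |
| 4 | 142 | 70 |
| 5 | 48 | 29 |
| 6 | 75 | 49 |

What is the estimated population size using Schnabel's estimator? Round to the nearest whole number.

Marked at large before each occasion: Mᵢ = Σⱼ<ᵢ (Cⱼ − Rⱼ) → M1=0, M2=123, M3=146, M4=244, M5=316, M6=335
Σ MᵢCᵢ = 0·123 + 123·29 + 146·137 + 244·142 + 316·48 + 335·75 = 0 + 3567 + 20002 + 34648 + 15168 + 25125 = 98510
Σ Rᵢ = 0 + 6 + 39 + 70 + 29 + 49 = 193
N̂ = 98510 / 193 ≈ 510.4 → 510

N ≈ 510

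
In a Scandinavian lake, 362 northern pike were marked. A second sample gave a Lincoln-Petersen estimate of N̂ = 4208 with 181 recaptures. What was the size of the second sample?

C = 2104

From N = M·C/R: C = N·R / M = 4208·181 / 362 = 761648 / 362 = 2104.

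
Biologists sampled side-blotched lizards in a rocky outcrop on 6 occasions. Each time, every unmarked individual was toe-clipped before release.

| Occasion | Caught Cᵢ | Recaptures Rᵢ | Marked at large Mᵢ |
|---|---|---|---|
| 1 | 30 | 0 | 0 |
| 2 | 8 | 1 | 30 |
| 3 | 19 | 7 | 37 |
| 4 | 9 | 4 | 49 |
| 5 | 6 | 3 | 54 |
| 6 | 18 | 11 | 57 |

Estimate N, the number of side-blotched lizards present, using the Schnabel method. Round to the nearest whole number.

Σ MᵢCᵢ = 0·30 + 30·8 + 37·19 + 49·9 + 54·6 + 57·18 = 0 + 240 + 703 + 441 + 324 + 1026 = 2734
Σ Rᵢ = 0 + 1 + 7 + 4 + 3 + 11 = 26
N̂ = 2734 / 26 ≈ 105.2 → 105

N ≈ 105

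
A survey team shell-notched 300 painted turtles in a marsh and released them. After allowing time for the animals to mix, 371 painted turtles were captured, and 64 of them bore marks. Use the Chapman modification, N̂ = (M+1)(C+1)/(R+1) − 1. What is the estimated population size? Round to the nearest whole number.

N ≈ 1722

N̂ = (300+1)(371+1)/(64+1) − 1 = 301·372/65 − 1
= 111972/65 − 1 ≈ 1722.6 − 1 ≈ 1721.6 → 1722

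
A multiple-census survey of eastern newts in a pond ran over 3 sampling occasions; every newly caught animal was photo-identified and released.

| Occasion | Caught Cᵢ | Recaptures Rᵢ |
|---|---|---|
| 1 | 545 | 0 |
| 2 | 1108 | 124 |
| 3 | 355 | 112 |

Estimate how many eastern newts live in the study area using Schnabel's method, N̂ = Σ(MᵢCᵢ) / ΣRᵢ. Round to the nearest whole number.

N ≈ 4859

Marked at large before each occasion: Mᵢ = Σⱼ<ᵢ (Cⱼ − Rⱼ) → M1=0, M2=545, M3=1529
Σ MᵢCᵢ = 0·545 + 545·1108 + 1529·355 = 0 + 603860 + 542795 = 1146655
Σ Rᵢ = 0 + 124 + 112 = 236
N̂ = 1146655 / 236 ≈ 4858.7 → 4859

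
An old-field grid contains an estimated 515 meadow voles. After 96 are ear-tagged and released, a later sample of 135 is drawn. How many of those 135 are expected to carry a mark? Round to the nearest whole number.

expected recaptures ≈ 25

Expected recaptures E[R] = M·C / N.
E[R] = 96 × 135 / 515 = 12960 / 515 ≈ 25.2 → 25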